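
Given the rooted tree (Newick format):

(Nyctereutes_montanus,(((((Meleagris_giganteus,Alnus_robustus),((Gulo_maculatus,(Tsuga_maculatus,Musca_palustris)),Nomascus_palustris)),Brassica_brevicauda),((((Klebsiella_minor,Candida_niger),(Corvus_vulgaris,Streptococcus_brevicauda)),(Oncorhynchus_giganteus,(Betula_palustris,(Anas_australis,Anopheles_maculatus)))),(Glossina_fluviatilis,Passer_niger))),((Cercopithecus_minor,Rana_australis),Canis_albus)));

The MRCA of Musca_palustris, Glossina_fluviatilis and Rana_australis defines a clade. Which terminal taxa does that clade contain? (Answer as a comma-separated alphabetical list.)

Alnus_robustus, Anas_australis, Anopheles_maculatus, Betula_palustris, Brassica_brevicauda, Candida_niger, Canis_albus, Cercopithecus_minor, Corvus_vulgaris, Glossina_fluviatilis, Gulo_maculatus, Klebsiella_minor, Meleagris_giganteus, Musca_palustris, Nomascus_palustris, Oncorhynchus_giganteus, Passer_niger, Rana_australis, Streptococcus_brevicauda, Tsuga_maculatus

Tracing Musca_palustris: it sits inside (Tsuga_maculatus,Musca_palustris).
Tracing Glossina_fluviatilis: it sits inside (Glossina_fluviatilis,Passer_niger).
Tracing Rana_australis: it sits inside (Cercopithecus_minor,Rana_australis).
The smallest clade enclosing all 3 is (((((Meleagris_giganteus,Alnus_robustus),((Gulo_maculatus,(Tsuga_maculatus,Musca_palustris)),Nomascus_palustris)),Brassica_brevicauda),((((Klebsiella_minor,Candida_niger),(Corvus_vulgaris,Streptococcus_brevicauda)),(Oncorhynchus_giganteus,(Betula_palustris,(Anas_australis,Anopheles_maculatus)))),(Glossina_fluviatilis,Passer_niger))),((Cercopithecus_minor,Rana_australis),Canis_albus)); the answer is its 20 terminal taxa in alphabetical order.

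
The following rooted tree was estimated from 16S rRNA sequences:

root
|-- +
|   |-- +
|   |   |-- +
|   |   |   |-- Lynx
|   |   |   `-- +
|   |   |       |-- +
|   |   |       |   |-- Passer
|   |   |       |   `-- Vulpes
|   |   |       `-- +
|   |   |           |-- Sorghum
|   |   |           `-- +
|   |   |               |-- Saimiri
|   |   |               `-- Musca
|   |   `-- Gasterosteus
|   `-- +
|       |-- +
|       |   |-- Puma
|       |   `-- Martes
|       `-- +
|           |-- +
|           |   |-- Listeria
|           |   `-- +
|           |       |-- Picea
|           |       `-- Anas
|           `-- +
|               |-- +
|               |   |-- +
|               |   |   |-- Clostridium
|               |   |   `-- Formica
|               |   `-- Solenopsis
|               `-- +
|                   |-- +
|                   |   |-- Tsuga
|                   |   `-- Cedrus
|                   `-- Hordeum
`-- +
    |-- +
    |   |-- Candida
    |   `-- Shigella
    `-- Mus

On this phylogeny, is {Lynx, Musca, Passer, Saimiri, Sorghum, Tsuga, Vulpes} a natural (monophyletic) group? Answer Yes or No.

The MRCA of the listed taxa subtends (((Lynx,((Passer,Vulpes),(Sorghum,(Saimiri,Musca)))),Gasterosteus),((Puma,Martes),((Listeria,(Picea,Anas)),(((Clostridium,Formica),Solenopsis),((Tsuga,Cedrus),Hordeum))))).
That clade also contains Anas, Cedrus, Clostridium, Formica, Gasterosteus, Hordeum, Listeria, Martes, Picea, Puma, Solenopsis, which are not in the proposed group, so the group is not monophyletic.

No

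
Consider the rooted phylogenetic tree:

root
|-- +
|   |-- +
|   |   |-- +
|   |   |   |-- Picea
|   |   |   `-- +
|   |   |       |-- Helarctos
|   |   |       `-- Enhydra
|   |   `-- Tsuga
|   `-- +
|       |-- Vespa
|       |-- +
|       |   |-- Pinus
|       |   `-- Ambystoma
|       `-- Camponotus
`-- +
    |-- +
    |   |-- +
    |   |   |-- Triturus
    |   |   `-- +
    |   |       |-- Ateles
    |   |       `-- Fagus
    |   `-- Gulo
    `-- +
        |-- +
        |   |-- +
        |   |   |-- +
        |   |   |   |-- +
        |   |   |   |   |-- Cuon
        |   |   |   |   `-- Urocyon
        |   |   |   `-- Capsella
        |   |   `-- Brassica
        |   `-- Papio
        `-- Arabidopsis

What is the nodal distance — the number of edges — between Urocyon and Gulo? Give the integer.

The MRCA of Urocyon and Gulo is the node subtending (((Triturus,(Ateles,Fagus)),Gulo),(((((Cuon,Urocyon),Capsella),Brassica),Papio),Arabidopsis)).
From Urocyon up to that node: 6 branches. From Gulo up to the same node: 2 branches. Total: 6 + 2 = 8.

8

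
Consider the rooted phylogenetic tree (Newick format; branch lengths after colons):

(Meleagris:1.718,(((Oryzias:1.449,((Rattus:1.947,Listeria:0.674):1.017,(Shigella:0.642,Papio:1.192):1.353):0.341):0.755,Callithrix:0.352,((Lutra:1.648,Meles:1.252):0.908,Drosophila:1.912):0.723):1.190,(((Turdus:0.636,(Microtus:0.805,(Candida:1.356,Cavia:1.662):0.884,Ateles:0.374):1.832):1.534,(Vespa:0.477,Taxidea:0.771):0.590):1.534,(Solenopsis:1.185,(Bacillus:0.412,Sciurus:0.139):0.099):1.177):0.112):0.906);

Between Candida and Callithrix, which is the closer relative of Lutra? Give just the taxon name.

Callithrix

The MRCA of Lutra and Callithrix subtends ((Oryzias,((Rattus,Listeria),(Shigella,Papio))),Callithrix,((Lutra,Meles),Drosophila)) (9 taxa).
The MRCA of Lutra and Candida subtends (((Oryzias,((Rattus,Listeria),(Shigella,Papio))),Callithrix,((Lutra,Meles),Drosophila)),(((Turdus,(Microtus,(Candida,Cavia),Ateles)),(Vespa,Taxidea)),(Solenopsis,(Bacillus,Sciurus)))) (19 taxa).
The first is nested inside the second, so Lutra shares a more recent common ancestor with Callithrix.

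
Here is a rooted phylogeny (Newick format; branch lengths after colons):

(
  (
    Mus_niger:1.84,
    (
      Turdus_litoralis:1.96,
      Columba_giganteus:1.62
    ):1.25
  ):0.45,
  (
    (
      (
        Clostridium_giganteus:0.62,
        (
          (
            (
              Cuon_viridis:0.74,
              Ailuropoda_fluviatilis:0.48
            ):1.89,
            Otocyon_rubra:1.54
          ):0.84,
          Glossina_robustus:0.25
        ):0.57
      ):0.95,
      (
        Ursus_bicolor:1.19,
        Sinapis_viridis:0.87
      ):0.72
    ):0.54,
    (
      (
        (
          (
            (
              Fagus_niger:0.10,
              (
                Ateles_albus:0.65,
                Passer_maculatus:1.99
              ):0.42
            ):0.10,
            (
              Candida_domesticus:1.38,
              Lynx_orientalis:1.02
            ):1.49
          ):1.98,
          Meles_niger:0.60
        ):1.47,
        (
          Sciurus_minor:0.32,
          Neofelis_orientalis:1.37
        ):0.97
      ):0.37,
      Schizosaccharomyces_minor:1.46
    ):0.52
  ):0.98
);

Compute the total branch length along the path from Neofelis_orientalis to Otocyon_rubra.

7.67

The path runs Neofelis_orientalis → … → MRCA → … → Otocyon_rubra; the MRCA is the node subtending (((Clostridium_giganteus,(((Cuon_viridis,Ailuropoda_fluviatilis),Otocyon_rubra),Glossina_robustus)),(Ursus_bicolor,Sinapis_viridis)),(((((Fagus_niger,(Ateles_albus,Passer_maculatus)),(Candida_domesticus,Lynx_orientalis)),Meles_niger),(Sciurus_minor,Neofelis_orientalis)),Schizosaccharomyces_minor)).
Branch lengths along that path: 1.37 + 0.97 + 0.37 + 0.52 + 0.54 + 0.95 + 0.57 + 0.84 + 1.54 = 7.67.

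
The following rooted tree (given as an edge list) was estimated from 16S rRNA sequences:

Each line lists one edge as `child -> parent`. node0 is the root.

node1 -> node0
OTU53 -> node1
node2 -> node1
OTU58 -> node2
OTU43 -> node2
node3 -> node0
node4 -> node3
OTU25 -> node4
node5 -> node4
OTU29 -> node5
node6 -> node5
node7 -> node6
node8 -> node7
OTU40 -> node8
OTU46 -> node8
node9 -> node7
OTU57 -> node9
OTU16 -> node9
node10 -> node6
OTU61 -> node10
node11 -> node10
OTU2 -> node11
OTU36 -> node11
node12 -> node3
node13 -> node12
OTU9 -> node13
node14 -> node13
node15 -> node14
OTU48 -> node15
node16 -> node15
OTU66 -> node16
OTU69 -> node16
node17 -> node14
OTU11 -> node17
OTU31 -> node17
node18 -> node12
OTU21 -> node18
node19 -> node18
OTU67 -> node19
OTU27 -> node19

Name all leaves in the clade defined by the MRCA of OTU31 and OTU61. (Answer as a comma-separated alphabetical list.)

Tracing OTU31: it sits inside (OTU11,OTU31).
Tracing OTU61: it sits inside (OTU61,(OTU2,OTU36)).
The smallest clade enclosing both is ((OTU25,(OTU29,(((OTU40,OTU46),(OTU57,OTU16)),(OTU61,(OTU2,OTU36))))),((OTU9,((OTU48,(OTU66,OTU69)),(OTU11,OTU31))),(OTU21,(OTU67,OTU27)))); the answer is its 18 terminal taxa in alphabetical order.

OTU11, OTU16, OTU2, OTU21, OTU25, OTU27, OTU29, OTU31, OTU36, OTU40, OTU46, OTU48, OTU57, OTU61, OTU66, OTU67, OTU69, OTU9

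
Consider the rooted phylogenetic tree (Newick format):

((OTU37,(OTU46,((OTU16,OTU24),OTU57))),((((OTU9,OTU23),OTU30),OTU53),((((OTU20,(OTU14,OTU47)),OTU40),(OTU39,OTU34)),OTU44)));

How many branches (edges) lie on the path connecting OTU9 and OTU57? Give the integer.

The MRCA of OTU9 and OTU57 is the root of the tree.
From OTU9 up to that node: 5 branches. From OTU57 up to the same node: 4 branches. Total: 5 + 4 = 9.

9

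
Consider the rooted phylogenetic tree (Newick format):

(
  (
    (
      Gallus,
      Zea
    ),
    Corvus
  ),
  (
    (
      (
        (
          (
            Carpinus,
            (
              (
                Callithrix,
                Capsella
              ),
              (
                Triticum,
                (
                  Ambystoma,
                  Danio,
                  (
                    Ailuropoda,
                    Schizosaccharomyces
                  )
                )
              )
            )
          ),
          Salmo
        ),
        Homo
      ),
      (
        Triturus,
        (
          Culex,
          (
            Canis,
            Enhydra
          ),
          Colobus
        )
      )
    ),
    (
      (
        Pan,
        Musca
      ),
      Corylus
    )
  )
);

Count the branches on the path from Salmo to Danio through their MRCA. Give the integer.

The MRCA of Salmo and Danio is the node subtending ((Carpinus,((Callithrix,Capsella),(Triticum,(Ambystoma,Danio,(Ailuropoda,Schizosaccharomyces))))),Salmo).
From Salmo up to that node: 1 branch. From Danio up to the same node: 5 branches. Total: 1 + 5 = 6.

6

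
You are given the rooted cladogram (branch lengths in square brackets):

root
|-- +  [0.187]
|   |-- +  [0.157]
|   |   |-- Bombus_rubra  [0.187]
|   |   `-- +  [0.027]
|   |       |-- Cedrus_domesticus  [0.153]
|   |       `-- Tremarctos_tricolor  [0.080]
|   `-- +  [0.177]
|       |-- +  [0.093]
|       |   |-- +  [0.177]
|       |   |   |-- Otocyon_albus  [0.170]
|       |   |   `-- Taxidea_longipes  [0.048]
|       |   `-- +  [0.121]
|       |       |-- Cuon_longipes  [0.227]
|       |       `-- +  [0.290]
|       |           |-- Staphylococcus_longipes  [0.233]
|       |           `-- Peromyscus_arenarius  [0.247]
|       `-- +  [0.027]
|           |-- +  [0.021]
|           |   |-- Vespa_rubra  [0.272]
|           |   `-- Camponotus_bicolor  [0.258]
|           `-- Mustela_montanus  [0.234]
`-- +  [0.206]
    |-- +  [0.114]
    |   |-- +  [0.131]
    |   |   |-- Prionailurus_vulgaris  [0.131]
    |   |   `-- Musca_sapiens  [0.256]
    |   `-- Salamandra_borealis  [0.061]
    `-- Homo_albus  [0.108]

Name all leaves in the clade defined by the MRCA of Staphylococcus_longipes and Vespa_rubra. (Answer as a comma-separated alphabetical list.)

Tracing Staphylococcus_longipes: it sits inside (Staphylococcus_longipes,Peromyscus_arenarius).
Tracing Vespa_rubra: it sits inside (Vespa_rubra,Camponotus_bicolor).
The smallest clade enclosing both is (((Otocyon_albus,Taxidea_longipes),(Cuon_longipes,(Staphylococcus_longipes,Peromyscus_arenarius))),((Vespa_rubra,Camponotus_bicolor),Mustela_montanus)); the answer is its 8 terminal taxa in alphabetical order.

Camponotus_bicolor, Cuon_longipes, Mustela_montanus, Otocyon_albus, Peromyscus_arenarius, Staphylococcus_longipes, Taxidea_longipes, Vespa_rubra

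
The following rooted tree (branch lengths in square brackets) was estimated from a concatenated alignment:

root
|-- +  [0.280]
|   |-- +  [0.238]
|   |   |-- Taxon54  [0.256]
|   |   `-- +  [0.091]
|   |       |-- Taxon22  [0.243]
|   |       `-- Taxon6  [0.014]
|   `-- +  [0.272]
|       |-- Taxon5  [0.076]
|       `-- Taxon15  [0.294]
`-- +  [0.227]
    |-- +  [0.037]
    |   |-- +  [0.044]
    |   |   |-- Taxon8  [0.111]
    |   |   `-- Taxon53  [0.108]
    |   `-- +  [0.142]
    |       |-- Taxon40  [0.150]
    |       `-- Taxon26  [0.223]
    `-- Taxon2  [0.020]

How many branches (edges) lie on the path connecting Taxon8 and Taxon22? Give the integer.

The MRCA of Taxon8 and Taxon22 is the root of the tree.
From Taxon8 up to that node: 4 branches. From Taxon22 up to the same node: 4 branches. Total: 4 + 4 = 8.

8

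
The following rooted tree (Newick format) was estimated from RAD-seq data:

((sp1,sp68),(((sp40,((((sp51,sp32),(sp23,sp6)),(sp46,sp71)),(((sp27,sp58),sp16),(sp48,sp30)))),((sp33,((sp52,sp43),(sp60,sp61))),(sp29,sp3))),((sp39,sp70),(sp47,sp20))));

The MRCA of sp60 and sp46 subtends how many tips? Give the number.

The MRCA of sp60 and sp46 is the node subtending ((sp40,((((sp51,sp32),(sp23,sp6)),(sp46,sp71)),(((sp27,sp58),sp16),(sp48,sp30)))),((sp33,((sp52,sp43),(sp60,sp61))),(sp29,sp3))).
That clade contains 19 terminal taxa: sp16, sp23, sp27, sp29, sp3, sp30, sp32, sp33, sp40, sp43, sp46, sp48, sp51, sp52, sp58, sp6, sp60, sp61, sp71.

19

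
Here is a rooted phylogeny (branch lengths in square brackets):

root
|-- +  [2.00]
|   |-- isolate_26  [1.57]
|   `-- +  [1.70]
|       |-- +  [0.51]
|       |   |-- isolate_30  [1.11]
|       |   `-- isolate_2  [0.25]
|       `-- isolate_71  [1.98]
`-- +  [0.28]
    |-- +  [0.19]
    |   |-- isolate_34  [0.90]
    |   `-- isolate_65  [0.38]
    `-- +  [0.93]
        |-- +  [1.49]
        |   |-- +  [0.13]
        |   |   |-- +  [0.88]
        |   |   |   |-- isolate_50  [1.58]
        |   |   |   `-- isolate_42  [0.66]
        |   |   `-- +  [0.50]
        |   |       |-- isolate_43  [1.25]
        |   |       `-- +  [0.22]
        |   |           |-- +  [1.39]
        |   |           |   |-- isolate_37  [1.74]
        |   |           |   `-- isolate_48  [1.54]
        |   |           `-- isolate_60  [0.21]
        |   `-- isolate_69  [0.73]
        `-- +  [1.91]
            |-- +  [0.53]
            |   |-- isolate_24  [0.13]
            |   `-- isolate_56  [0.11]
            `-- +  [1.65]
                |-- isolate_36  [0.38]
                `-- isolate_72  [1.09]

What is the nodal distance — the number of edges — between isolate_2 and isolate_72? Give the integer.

The MRCA of isolate_2 and isolate_72 is the root of the tree.
From isolate_2 up to that node: 4 branches. From isolate_72 up to the same node: 5 branches. Total: 4 + 5 = 9.

9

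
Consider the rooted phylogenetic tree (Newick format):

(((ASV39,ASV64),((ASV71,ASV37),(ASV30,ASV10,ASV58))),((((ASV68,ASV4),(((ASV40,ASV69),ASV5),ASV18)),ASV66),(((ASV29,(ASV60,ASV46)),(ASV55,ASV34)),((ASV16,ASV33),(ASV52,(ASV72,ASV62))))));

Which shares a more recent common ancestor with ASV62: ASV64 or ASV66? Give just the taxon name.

The MRCA of ASV62 and ASV66 subtends ((((ASV68,ASV4),(((ASV40,ASV69),ASV5),ASV18)),ASV66),(((ASV29,(ASV60,ASV46)),(ASV55,ASV34)),((ASV16,ASV33),(ASV52,(ASV72,ASV62))))) (17 taxa).
The MRCA of ASV62 and ASV64 is the root, subtending the entire tree (24 taxa).
The first is nested inside the second, so ASV62 shares a more recent common ancestor with ASV66.

ASV66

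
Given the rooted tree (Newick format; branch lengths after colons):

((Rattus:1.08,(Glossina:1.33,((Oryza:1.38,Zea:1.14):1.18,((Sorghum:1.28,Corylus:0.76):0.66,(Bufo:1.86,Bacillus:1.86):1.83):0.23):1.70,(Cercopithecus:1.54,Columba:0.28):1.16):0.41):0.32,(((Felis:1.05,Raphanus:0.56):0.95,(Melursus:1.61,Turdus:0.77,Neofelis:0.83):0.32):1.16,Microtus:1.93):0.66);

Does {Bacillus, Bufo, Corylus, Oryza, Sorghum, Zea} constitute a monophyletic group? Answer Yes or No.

The most recent common ancestor of these taxa subtends ((Oryza,Zea),((Sorghum,Corylus),(Bufo,Bacillus))).
That clade has exactly 6 tips — every listed taxon and nothing else — so the group is monophyletic.

Yes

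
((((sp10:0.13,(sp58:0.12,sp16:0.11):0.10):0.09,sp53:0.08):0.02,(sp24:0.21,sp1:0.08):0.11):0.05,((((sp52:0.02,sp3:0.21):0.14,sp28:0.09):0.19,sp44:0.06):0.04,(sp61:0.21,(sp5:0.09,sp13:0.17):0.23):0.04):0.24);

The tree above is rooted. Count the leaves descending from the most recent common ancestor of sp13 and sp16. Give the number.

The MRCA of sp13 and sp16 is the root, so the clade is the entire tree.
That clade contains 13 terminal taxa: sp1, sp10, sp13, sp16, sp24, sp28, sp3, sp44, sp5, sp52, sp53, sp58, sp61.

13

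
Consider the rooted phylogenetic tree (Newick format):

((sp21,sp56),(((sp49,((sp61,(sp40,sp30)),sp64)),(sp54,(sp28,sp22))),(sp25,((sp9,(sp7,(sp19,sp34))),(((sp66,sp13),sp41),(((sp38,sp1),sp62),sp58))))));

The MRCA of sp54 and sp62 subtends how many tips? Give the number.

20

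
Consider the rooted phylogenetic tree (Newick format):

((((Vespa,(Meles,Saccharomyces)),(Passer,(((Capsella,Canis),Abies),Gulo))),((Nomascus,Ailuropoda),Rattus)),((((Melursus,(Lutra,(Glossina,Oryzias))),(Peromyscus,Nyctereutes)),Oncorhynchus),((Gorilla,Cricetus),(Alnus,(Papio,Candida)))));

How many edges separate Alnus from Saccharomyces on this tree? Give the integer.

9

The MRCA of Alnus and Saccharomyces is the root of the tree.
From Alnus up to that node: 4 branches. From Saccharomyces up to the same node: 5 branches. Total: 4 + 5 = 9.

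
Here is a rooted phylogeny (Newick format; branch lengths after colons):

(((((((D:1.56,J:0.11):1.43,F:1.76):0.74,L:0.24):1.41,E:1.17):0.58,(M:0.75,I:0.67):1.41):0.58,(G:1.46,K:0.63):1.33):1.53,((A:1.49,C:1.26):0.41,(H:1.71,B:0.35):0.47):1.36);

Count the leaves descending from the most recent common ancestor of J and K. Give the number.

The MRCA of J and K is the node subtending ((((((D,J),F),L),E),(M,I)),(G,K)).
That clade contains 9 terminal taxa: D, E, F, G, I, J, K, L, M.

9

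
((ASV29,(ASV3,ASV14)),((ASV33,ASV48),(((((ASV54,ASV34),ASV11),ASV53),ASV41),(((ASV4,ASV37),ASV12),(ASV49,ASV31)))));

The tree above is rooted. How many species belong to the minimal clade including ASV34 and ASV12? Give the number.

The MRCA of ASV34 and ASV12 is the node subtending (((((ASV54,ASV34),ASV11),ASV53),ASV41),(((ASV4,ASV37),ASV12),(ASV49,ASV31))).
That clade contains 10 terminal taxa: ASV11, ASV12, ASV31, ASV34, ASV37, ASV4, ASV41, ASV49, ASV53, ASV54.

10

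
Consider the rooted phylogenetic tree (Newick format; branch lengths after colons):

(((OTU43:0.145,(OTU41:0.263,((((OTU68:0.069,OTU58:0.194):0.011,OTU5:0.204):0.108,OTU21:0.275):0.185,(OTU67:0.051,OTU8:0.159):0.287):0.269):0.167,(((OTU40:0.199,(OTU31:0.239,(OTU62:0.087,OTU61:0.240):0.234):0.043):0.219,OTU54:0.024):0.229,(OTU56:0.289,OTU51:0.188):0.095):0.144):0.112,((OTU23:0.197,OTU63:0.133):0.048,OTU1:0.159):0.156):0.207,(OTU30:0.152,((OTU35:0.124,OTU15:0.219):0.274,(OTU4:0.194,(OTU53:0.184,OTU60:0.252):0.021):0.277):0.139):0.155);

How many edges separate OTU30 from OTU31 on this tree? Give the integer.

9

The MRCA of OTU30 and OTU31 is the root of the tree.
From OTU30 up to that node: 2 branches. From OTU31 up to the same node: 7 branches. Total: 2 + 7 = 9.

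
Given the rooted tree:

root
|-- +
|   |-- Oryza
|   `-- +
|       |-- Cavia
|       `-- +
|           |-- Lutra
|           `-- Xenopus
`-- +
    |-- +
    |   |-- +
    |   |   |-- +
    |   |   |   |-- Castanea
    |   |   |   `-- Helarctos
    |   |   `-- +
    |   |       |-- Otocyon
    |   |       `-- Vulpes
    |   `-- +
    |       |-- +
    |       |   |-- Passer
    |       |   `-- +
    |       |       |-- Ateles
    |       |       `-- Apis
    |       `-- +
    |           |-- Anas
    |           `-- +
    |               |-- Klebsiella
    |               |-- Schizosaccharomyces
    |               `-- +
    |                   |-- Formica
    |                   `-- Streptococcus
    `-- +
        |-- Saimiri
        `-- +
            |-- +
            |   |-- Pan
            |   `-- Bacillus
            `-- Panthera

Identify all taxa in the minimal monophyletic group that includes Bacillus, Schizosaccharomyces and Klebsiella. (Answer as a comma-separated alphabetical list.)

Anas, Apis, Ateles, Bacillus, Castanea, Formica, Helarctos, Klebsiella, Otocyon, Pan, Panthera, Passer, Saimiri, Schizosaccharomyces, Streptococcus, Vulpes

Tracing Bacillus: it sits inside (Pan,Bacillus).
Tracing Schizosaccharomyces: it sits inside (Klebsiella,Schizosaccharomyces,(Formica,Streptococcus)).
Tracing Klebsiella: it sits inside (Klebsiella,Schizosaccharomyces,(Formica,Streptococcus)).
The smallest clade enclosing all 3 is ((((Castanea,Helarctos),(Otocyon,Vulpes)),((Passer,(Ateles,Apis)),(Anas,(Klebsiella,Schizosaccharomyces,(Formica,Streptococcus))))),(Saimiri,((Pan,Bacillus),Panthera))); the answer is its 16 terminal taxa in alphabetical order.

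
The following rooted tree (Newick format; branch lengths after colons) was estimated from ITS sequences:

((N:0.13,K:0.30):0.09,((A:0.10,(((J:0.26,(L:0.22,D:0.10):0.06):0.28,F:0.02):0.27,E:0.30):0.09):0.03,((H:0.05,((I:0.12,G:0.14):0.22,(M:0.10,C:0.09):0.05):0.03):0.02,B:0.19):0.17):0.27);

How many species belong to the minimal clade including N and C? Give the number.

14

The MRCA of N and C is the root, so the clade is the entire tree.
That clade contains 14 terminal taxa: A, B, C, D, E, F, G, H, I, J, K, L, M, N.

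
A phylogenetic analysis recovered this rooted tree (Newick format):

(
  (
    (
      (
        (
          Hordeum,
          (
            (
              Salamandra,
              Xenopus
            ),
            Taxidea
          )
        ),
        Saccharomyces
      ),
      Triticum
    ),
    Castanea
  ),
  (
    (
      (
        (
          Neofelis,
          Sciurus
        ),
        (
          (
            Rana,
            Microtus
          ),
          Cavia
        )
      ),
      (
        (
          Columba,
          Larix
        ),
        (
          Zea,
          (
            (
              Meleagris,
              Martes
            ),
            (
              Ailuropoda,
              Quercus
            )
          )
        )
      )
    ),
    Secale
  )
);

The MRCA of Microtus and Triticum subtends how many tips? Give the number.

The MRCA of Microtus and Triticum is the root, so the clade is the entire tree.
That clade contains 20 terminal taxa: Ailuropoda, Castanea, Cavia, Columba, Hordeum, Larix, Martes, Meleagris, Microtus, Neofelis, Quercus, Rana, Saccharomyces, Salamandra, Sciurus, Secale, Taxidea, Triticum, Xenopus, Zea.

20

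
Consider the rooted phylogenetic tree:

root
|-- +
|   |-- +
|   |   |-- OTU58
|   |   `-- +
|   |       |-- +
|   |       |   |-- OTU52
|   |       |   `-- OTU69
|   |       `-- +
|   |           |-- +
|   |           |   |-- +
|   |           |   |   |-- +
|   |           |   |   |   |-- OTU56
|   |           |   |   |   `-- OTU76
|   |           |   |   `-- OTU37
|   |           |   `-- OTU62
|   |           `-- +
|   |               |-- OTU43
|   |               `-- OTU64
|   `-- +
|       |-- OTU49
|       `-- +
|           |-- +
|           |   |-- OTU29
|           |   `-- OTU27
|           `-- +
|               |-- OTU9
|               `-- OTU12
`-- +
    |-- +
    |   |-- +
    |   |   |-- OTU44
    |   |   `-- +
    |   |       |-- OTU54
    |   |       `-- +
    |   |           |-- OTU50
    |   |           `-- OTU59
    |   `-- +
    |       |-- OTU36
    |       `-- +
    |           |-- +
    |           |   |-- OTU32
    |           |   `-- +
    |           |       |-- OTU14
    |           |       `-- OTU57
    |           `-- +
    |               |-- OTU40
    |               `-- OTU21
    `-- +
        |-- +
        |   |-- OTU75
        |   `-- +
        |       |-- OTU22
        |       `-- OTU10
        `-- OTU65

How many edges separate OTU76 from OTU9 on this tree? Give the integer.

The MRCA of OTU76 and OTU9 is the node subtending ((OTU58,((OTU52,OTU69),((((OTU56,OTU76),OTU37),OTU62),(OTU43,OTU64)))),(OTU49,((OTU29,OTU27),(OTU9,OTU12)))).
From OTU76 up to that node: 7 branches. From OTU9 up to the same node: 4 branches. Total: 7 + 4 = 11.

11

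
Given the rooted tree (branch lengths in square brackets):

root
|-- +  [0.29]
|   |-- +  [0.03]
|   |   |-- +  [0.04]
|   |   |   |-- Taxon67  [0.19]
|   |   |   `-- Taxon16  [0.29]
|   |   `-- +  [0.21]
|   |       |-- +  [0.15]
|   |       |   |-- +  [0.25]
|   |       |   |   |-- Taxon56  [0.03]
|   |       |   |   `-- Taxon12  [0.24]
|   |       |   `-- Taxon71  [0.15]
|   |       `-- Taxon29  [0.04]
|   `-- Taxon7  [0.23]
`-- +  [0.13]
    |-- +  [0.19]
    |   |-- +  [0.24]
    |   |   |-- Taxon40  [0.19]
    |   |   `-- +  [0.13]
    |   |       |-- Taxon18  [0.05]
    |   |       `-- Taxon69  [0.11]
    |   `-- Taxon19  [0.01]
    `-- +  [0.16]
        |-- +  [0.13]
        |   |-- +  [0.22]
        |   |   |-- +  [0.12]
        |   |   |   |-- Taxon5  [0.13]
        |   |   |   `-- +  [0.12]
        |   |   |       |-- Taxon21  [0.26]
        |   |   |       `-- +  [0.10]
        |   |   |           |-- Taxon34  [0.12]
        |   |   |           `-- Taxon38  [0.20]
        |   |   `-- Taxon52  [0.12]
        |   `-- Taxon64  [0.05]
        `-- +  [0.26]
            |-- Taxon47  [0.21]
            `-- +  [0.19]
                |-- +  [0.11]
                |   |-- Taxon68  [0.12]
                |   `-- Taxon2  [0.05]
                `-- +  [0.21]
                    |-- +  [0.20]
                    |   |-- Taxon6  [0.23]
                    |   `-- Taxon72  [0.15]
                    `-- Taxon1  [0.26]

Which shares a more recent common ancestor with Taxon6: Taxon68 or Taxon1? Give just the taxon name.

Taxon1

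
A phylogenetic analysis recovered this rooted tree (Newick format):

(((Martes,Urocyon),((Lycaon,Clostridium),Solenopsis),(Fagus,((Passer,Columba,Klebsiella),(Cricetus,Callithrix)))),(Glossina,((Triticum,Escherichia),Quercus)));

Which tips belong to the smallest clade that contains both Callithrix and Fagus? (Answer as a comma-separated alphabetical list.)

Callithrix, Columba, Cricetus, Fagus, Klebsiella, Passer

Tracing Callithrix: it sits inside (Cricetus,Callithrix).
Tracing Fagus: it sits inside (Fagus,((Passer,Columba,Klebsiella),(Cricetus,Callithrix))).
The smallest clade enclosing both is (Fagus,((Passer,Columba,Klebsiella),(Cricetus,Callithrix))); the answer is its 6 terminal taxa in alphabetical order.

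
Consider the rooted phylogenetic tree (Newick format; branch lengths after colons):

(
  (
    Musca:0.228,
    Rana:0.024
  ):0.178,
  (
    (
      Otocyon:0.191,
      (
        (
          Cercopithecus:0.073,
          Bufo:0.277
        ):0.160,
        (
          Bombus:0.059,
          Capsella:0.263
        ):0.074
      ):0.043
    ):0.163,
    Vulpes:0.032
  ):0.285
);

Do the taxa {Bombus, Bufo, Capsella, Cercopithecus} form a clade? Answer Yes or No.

The most recent common ancestor of these taxa subtends ((Cercopithecus,Bufo),(Bombus,Capsella)).
That clade has exactly 4 tips — every listed taxon and nothing else — so the group is monophyletic.

Yes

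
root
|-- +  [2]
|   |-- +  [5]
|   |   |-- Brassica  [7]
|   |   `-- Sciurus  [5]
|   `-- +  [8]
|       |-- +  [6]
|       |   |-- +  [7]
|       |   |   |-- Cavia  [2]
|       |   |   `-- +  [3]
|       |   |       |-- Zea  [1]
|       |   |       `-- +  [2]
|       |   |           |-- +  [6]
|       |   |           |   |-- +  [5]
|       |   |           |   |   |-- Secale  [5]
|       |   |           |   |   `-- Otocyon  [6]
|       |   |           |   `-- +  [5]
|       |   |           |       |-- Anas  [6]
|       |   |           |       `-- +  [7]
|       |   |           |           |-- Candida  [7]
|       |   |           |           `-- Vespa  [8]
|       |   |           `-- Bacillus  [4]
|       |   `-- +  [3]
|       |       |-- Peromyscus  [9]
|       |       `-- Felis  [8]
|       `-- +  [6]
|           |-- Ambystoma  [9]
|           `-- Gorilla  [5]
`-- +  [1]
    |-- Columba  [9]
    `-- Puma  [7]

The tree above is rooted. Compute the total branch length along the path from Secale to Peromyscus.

The path runs Secale → … → MRCA → … → Peromyscus; the MRCA is the node subtending ((Cavia,(Zea,(((Secale,Otocyon),(Anas,(Candida,Vespa))),Bacillus))),(Peromyscus,Felis)).
Branch lengths along that path: 5 + 5 + 6 + 2 + 3 + 7 + 3 + 9 = 40.

40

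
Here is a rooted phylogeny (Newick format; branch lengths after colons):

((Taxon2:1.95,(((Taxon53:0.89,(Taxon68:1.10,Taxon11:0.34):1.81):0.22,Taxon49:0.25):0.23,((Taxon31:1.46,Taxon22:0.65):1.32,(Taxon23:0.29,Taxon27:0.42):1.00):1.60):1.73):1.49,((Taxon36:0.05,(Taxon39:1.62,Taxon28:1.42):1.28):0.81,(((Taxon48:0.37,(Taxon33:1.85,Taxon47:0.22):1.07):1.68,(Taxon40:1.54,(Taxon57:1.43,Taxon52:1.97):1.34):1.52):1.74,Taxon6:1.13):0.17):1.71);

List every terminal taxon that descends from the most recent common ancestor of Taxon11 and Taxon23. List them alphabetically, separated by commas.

Tracing Taxon11: it sits inside (Taxon68,Taxon11).
Tracing Taxon23: it sits inside (Taxon23,Taxon27).
The smallest clade enclosing both is (((Taxon53,(Taxon68,Taxon11)),Taxon49),((Taxon31,Taxon22),(Taxon23,Taxon27))); the answer is its 8 terminal taxa in alphabetical order.

Taxon11, Taxon22, Taxon23, Taxon27, Taxon31, Taxon49, Taxon53, Taxon68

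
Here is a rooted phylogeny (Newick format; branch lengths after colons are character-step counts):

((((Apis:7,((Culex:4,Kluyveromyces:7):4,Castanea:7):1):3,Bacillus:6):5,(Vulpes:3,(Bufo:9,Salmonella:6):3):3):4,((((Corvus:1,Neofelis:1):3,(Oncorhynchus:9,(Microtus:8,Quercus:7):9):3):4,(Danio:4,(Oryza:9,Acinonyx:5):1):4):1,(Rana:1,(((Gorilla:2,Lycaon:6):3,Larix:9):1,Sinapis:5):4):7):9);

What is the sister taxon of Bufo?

Salmonella

Bufo attaches to the tree at the node subtending (Bufo,Salmonella).
The other lineage descending from that same node — the sister group — is the single tip Salmonella.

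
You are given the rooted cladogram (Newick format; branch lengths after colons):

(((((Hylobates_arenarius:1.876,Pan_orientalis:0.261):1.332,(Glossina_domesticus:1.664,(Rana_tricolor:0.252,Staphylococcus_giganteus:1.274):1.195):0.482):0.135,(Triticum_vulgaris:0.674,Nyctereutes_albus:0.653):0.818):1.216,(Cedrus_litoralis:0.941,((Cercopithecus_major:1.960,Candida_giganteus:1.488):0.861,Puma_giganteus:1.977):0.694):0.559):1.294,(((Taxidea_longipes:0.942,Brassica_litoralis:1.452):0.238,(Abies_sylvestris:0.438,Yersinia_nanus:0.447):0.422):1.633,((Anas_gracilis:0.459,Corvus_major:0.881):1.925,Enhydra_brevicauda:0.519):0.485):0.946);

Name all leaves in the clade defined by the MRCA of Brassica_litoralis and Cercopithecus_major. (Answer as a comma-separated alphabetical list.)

Tracing Brassica_litoralis: it sits inside (Taxidea_longipes,Brassica_litoralis).
Tracing Cercopithecus_major: it sits inside (Cercopithecus_major,Candida_giganteus).
The smallest clade enclosing both is the whole tree (their MRCA is the root), so the answer is all 18 tips in alphabetical order.

Abies_sylvestris, Anas_gracilis, Brassica_litoralis, Candida_giganteus, Cedrus_litoralis, Cercopithecus_major, Corvus_major, Enhydra_brevicauda, Glossina_domesticus, Hylobates_arenarius, Nyctereutes_albus, Pan_orientalis, Puma_giganteus, Rana_tricolor, Staphylococcus_giganteus, Taxidea_longipes, Triticum_vulgaris, Yersinia_nanus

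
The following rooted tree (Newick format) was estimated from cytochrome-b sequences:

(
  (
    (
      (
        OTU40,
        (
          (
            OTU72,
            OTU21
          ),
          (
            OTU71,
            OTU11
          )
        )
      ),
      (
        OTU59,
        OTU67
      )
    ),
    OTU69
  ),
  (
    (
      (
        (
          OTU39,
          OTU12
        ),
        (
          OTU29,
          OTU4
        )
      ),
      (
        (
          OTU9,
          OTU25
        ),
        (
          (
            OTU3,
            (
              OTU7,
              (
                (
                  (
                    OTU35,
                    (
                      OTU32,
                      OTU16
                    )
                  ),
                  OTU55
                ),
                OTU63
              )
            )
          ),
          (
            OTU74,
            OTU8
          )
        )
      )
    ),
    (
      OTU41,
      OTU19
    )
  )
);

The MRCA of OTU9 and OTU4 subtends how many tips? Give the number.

15

The MRCA of OTU9 and OTU4 is the node subtending (((OTU39,OTU12),(OTU29,OTU4)),((OTU9,OTU25),((OTU3,(OTU7,(((OTU35,(OTU32,OTU16)),OTU55),OTU63))),(OTU74,OTU8)))).
That clade contains 15 terminal taxa: OTU12, OTU16, OTU25, OTU29, OTU3, OTU32, OTU35, OTU39, OTU4, OTU55, OTU63, OTU7, OTU74, OTU8, OTU9.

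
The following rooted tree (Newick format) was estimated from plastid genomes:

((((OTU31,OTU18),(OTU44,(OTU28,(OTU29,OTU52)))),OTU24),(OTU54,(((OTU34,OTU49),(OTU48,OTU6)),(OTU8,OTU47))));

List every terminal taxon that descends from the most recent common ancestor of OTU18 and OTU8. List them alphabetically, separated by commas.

OTU18, OTU24, OTU28, OTU29, OTU31, OTU34, OTU44, OTU47, OTU48, OTU49, OTU52, OTU54, OTU6, OTU8

Tracing OTU18: it sits inside (OTU31,OTU18).
Tracing OTU8: it sits inside (OTU8,OTU47).
The smallest clade enclosing both is the whole tree (their MRCA is the root), so the answer is all 14 tips in alphabetical order.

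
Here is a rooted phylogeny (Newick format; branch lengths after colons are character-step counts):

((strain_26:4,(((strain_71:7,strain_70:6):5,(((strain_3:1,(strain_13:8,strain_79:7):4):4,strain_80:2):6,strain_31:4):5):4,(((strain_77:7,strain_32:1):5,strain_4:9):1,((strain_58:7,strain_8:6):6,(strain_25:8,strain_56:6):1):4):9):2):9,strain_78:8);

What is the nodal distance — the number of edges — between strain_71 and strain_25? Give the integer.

7

The MRCA of strain_71 and strain_25 is the node subtending (((strain_71,strain_70),(((strain_3,(strain_13,strain_79)),strain_80),strain_31)),(((strain_77,strain_32),strain_4),((strain_58,strain_8),(strain_25,strain_56)))).
From strain_71 up to that node: 3 branches. From strain_25 up to the same node: 4 branches. Total: 3 + 4 = 7.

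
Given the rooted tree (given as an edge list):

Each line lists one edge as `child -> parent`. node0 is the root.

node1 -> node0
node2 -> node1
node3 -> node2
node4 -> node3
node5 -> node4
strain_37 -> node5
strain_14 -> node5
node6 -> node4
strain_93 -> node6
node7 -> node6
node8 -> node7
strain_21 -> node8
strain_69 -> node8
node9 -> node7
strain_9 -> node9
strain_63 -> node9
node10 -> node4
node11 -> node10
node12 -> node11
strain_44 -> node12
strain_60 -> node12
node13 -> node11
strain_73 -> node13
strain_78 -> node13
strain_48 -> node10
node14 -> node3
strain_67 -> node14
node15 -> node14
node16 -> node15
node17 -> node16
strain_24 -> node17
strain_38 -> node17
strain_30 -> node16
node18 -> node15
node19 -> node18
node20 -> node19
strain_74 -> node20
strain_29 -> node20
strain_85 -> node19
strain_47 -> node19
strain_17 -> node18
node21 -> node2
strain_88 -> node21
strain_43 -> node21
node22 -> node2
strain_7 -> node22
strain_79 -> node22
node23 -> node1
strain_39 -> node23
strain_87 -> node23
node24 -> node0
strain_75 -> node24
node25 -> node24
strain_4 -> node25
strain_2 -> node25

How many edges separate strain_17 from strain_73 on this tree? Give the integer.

9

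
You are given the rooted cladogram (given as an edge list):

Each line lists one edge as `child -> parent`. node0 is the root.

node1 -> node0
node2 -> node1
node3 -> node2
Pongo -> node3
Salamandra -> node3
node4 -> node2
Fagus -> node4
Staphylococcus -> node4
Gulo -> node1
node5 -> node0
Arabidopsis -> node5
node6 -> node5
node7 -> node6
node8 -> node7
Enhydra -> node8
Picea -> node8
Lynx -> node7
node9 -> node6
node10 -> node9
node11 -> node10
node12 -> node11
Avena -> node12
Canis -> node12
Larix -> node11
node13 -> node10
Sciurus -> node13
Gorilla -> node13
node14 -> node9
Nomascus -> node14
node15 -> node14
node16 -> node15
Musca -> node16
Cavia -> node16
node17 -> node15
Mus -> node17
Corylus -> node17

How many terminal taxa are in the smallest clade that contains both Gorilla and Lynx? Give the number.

13

The MRCA of Gorilla and Lynx is the node subtending (((Enhydra,Picea),Lynx),((((Avena,Canis),Larix),(Sciurus,Gorilla)),(Nomascus,((Musca,Cavia),(Mus,Corylus))))).
That clade contains 13 terminal taxa: Avena, Canis, Cavia, Corylus, Enhydra, Gorilla, Larix, Lynx, Mus, Musca, Nomascus, Picea, Sciurus.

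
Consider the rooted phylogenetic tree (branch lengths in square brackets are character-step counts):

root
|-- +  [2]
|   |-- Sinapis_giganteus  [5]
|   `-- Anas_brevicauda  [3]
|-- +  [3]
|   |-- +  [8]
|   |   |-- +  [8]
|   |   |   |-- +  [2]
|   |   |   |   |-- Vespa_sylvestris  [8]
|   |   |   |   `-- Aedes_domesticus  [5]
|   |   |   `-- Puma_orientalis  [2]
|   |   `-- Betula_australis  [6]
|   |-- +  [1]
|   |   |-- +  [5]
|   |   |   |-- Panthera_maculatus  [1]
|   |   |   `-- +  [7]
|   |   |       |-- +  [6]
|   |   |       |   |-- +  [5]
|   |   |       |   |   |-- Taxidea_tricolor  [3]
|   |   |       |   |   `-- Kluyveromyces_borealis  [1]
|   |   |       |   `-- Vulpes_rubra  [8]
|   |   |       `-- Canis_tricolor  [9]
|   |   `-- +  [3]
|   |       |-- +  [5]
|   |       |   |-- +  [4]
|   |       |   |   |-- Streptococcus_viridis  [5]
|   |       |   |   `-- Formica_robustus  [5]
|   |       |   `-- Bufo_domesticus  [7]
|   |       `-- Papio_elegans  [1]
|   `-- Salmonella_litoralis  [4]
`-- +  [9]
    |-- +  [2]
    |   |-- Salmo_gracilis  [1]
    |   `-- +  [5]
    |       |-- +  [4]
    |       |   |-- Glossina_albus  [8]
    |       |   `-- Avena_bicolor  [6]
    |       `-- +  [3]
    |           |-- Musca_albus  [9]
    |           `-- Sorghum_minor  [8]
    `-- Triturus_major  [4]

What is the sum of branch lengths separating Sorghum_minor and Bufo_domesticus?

46

The path runs Sorghum_minor → … → MRCA → … → Bufo_domesticus; the MRCA is the root of the tree.
Branch lengths along that path: 8 + 3 + 5 + 2 + 9 + 3 + 1 + 3 + 5 + 7 = 46.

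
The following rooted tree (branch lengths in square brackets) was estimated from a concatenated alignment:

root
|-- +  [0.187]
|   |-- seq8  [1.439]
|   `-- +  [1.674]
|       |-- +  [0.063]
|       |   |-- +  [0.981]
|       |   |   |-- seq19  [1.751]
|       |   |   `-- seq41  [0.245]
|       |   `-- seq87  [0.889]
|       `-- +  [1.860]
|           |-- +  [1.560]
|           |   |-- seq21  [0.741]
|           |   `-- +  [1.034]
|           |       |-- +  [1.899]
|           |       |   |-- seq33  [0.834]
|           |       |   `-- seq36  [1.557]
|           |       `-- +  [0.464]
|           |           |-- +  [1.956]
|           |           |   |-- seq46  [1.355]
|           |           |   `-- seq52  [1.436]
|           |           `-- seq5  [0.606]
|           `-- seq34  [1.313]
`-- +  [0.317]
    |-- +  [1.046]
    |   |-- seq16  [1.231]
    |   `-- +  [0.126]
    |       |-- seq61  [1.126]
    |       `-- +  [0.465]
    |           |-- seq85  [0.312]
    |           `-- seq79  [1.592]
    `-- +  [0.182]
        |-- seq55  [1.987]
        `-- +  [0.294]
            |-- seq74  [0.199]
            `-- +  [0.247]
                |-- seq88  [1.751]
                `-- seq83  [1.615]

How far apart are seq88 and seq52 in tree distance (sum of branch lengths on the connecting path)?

12.962

The path runs seq88 → … → MRCA → … → seq52; the MRCA is the root of the tree.
Branch lengths along that path: 1.751 + 0.247 + 0.294 + 0.182 + 0.317 + 0.187 + 1.674 + 1.860 + 1.560 + 1.034 + 0.464 + 1.956 + 1.436 = 12.962.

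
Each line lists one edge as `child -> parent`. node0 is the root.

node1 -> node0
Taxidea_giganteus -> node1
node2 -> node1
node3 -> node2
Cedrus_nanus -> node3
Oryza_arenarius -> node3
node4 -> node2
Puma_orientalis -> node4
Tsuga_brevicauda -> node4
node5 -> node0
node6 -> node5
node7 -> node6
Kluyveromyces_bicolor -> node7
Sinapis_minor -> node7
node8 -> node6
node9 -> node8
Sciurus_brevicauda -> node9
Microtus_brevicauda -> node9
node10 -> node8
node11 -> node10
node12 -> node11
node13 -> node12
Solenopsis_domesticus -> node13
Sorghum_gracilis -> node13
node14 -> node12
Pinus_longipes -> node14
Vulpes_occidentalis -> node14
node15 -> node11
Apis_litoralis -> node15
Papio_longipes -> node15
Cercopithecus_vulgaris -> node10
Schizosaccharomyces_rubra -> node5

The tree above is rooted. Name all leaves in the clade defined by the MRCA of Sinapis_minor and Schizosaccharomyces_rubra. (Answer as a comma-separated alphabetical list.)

Apis_litoralis, Cercopithecus_vulgaris, Kluyveromyces_bicolor, Microtus_brevicauda, Papio_longipes, Pinus_longipes, Schizosaccharomyces_rubra, Sciurus_brevicauda, Sinapis_minor, Solenopsis_domesticus, Sorghum_gracilis, Vulpes_occidentalis

Tracing Sinapis_minor: it sits inside (Kluyveromyces_bicolor,Sinapis_minor).
Tracing Schizosaccharomyces_rubra: it sits inside (((Kluyveromyces_bicolor,Sinapis_minor),((Sciurus_brevicauda,Microtus_brevicauda),((((Solenopsis_domesticus,Sorghum_gracilis),(Pinus_longipes,Vulpes_occidentalis)),(Apis_litoralis,Papio_longipes)),Cercopithecus_vulgaris))),Schizosaccharomyces_rubra).
The smallest clade enclosing both is (((Kluyveromyces_bicolor,Sinapis_minor),((Sciurus_brevicauda,Microtus_brevicauda),((((Solenopsis_domesticus,Sorghum_gracilis),(Pinus_longipes,Vulpes_occidentalis)),(Apis_litoralis,Papio_longipes)),Cercopithecus_vulgaris))),Schizosaccharomyces_rubra); the answer is its 12 terminal taxa in alphabetical order.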